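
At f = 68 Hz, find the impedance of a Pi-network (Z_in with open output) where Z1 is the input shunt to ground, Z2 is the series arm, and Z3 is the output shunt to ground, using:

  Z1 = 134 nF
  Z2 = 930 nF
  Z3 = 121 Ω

Step 1 — Angular frequency: ω = 2π·f = 2π·68 = 427.3 rad/s.
Step 2 — Component impedances:
  Z1: Z = 1/(jωC) = -j/(ω·C) = 0 - j1.747e+04 Ω
  Z2: Z = 1/(jωC) = -j/(ω·C) = 0 - j2517 Ω
  Z3: Z = R = 121 Ω
Step 3 — With open output, the series arm Z2 and the output shunt Z3 appear in series to ground: Z2 + Z3 = 121 - j2517 Ω.
Step 4 — Parallel with input shunt Z1: Z_in = Z1 || (Z2 + Z3) = 92.44 - j2200 Ω = 2202∠-87.6° Ω.

Z = 92.44 - j2200 Ω = 2202∠-87.6° Ω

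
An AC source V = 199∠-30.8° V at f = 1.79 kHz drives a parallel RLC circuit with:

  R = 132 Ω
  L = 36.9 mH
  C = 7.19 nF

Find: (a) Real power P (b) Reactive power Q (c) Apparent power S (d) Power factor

Step 1 — Angular frequency: ω = 2π·f = 2π·1790 = 1.125e+04 rad/s.
Step 2 — Component impedances:
  R: Z = R = 132 Ω
  L: Z = jωL = j·1.125e+04·0.0369 = 0 + j415 Ω
  C: Z = 1/(jωC) = -j/(ω·C) = 0 - j1.237e+04 Ω
Step 3 — Parallel combination: 1/Z_total = 1/R + 1/L + 1/C; Z_total = 120.6 + j37.07 Ω = 126.2∠17.1° Ω.
Step 4 — Source phasor: V = 199∠-30.8° V = 170.9 - j101.9 V.
Step 5 — Current: I = V / Z = 1.058 - j1.17 A = 1.577∠-47.9° A.
Step 6 — Complex power: S = V·I* = 300 + j92.22 VA.
Step 7 — Real power: P = Re(S) = 300 W.
Step 8 — Reactive power: Q = Im(S) = 92.22 VAR.
Step 9 — Apparent power: |S| = 313.9 VA.
Step 10 — Power factor: PF = P/|S| = 0.9559 (lagging).

(a) P = 300 W  (b) Q = 92.22 VAR  (c) S = 313.9 VA  (d) PF = 0.9559 (lagging)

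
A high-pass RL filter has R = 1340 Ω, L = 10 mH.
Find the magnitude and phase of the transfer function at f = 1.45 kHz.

Step 1 — Angular frequency: ω = 2π·1450 = 9111 rad/s.
Step 2 — Transfer function: H(jω) = jωL/(R + jωL).
Step 3 — Numerator jωL = j·91.11; denominator R + jωL = 1340 + j91.11.
Step 4 — H = 0.004601 + j0.06768.
Step 5 — Magnitude: |H| = 0.06783 (-23.4 dB); phase: φ = 86.1°.

|H| = 0.06783 (-23.4 dB), φ = 86.1°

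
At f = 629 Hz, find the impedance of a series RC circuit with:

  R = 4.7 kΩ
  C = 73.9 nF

Step 1 — Angular frequency: ω = 2π·f = 2π·629 = 3952 rad/s.
Step 2 — Component impedances:
  R: Z = R = 4700 Ω
  C: Z = 1/(jωC) = -j/(ω·C) = 0 - j3424 Ω
Step 3 — Series combination: Z_total = R + C = 4700 - j3424 Ω = 5815∠-36.1° Ω.

Z = 4700 - j3424 Ω = 5815∠-36.1° Ω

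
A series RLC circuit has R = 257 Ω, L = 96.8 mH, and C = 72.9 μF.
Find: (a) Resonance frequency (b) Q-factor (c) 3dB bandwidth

Step 1 — Resonance: ω₀ = 1/√(LC) = 1/√(0.0968·7.29e-05) = 376.4 rad/s.
Step 2 — f₀ = ω₀/(2π) = 59.91 Hz.
Step 3 — Series Q: Q = ω₀L/R = 376.4·0.0968/257 = 0.1418.
Step 4 — Bandwidth: Δω = ω₀/Q = 2655 rad/s; BW = Δω/(2π) = 422.5 Hz.

(a) f₀ = 59.91 Hz  (b) Q = 0.1418  (c) BW = 422.5 Hz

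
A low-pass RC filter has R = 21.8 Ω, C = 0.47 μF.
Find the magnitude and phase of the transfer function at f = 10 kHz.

Step 1 — Angular frequency: ω = 2π·1e+04 = 6.283e+04 rad/s.
Step 2 — Transfer function: H(jω) = 1/(1 + jωRC).
Step 3 — Denominator: 1 + jωRC = 1 + j·6.283e+04·21.8·4.7e-07 = 1 + j0.6438.
Step 4 — H = 0.707 - j0.4551.
Step 5 — Magnitude: |H| = 0.8408 (-1.5 dB); phase: φ = -32.8°.

|H| = 0.8408 (-1.5 dB), φ = -32.8°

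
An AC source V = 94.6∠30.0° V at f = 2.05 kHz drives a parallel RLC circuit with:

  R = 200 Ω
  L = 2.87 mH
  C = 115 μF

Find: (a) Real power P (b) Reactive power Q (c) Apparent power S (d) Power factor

Step 1 — Angular frequency: ω = 2π·f = 2π·2050 = 1.288e+04 rad/s.
Step 2 — Component impedances:
  R: Z = R = 200 Ω
  L: Z = jωL = j·1.288e+04·0.00287 = 0 + j36.97 Ω
  C: Z = 1/(jωC) = -j/(ω·C) = 0 - j0.6751 Ω
Step 3 — Parallel combination: 1/Z_total = 1/R + 1/L + 1/C; Z_total = 0.002364 - j0.6877 Ω = 0.6877∠-89.8° Ω.
Step 4 — Source phasor: V = 94.6∠30.0° V = 81.93 + j47.3 V.
Step 5 — Current: I = V / Z = -68.37 + j119.4 A = 137.6∠119.8° A.
Step 6 — Complex power: S = V·I* = 44.75 - j1.301e+04 VA.
Step 7 — Real power: P = Re(S) = 44.75 W.
Step 8 — Reactive power: Q = Im(S) = -1.301e+04 VAR.
Step 9 — Apparent power: |S| = 1.301e+04 VA.
Step 10 — Power factor: PF = P/|S| = 0.003438 (leading).

(a) P = 44.75 W  (b) Q = -1.301e+04 VAR  (c) S = 1.301e+04 VA  (d) PF = 0.003438 (leading)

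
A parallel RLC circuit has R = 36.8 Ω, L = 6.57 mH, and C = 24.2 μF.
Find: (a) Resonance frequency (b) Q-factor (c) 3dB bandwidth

Step 1 — Resonance: ω₀ = 1/√(LC) = 1/√(0.00657·2.42e-05) = 2508 rad/s.
Step 2 — f₀ = ω₀/(2π) = 399.1 Hz.
Step 3 — Parallel Q: Q = R/(ω₀L) = 36.8/(2508·0.00657) = 2.233.
Step 4 — Bandwidth: Δω = ω₀/Q = 1123 rad/s; BW = Δω/(2π) = 178.7 Hz.

(a) f₀ = 399.1 Hz  (b) Q = 2.233  (c) BW = 178.7 Hz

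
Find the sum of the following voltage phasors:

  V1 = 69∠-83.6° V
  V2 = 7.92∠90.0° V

Step 1 — Convert each phasor to rectangular form:
  V1 = 69·(cos(-83.6°) + j·sin(-83.6°)) = 7.691 - j68.57 V
  V2 = 7.92·(cos(90.0°) + j·sin(90.0°)) = 0 + j7.92 V
Step 2 — Sum components: V_total = 7.691 - j60.65 V.
Step 3 — Convert to polar: |V_total| = 61.14 V, ∠V_total = -82.8°.

V_total = 61.14∠-82.8° V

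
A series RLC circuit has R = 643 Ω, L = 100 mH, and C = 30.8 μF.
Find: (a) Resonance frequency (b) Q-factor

Step 1 — Resonance condition Im(Z)=0 gives ω₀ = 1/√(LC).
Step 2 — ω₀ = 1/√(0.1·3.08e-05) = 569.8 rad/s.
Step 3 — f₀ = ω₀/(2π) = 90.69 Hz.
Step 4 — Series Q: Q = ω₀L/R = 569.8·0.1/643 = 0.08862.

(a) f₀ = 90.69 Hz  (b) Q = 0.08862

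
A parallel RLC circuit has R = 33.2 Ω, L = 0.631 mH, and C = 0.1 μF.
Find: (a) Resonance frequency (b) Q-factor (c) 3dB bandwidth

Step 1 — Resonance: ω₀ = 1/√(LC) = 1/√(0.000631·1e-07) = 1.259e+05 rad/s.
Step 2 — f₀ = ω₀/(2π) = 2.004e+04 Hz.
Step 3 — Parallel Q: Q = R/(ω₀L) = 33.2/(1.259e+05·0.000631) = 0.4179.
Step 4 — Bandwidth: Δω = ω₀/Q = 3.012e+05 rad/s; BW = Δω/(2π) = 4.794e+04 Hz.

(a) f₀ = 2.004e+04 Hz  (b) Q = 0.4179  (c) BW = 4.794e+04 Hz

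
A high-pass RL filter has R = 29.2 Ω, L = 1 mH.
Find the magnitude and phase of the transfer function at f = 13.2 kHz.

Step 1 — Angular frequency: ω = 2π·1.32e+04 = 8.294e+04 rad/s.
Step 2 — Transfer function: H(jω) = jωL/(R + jωL).
Step 3 — Numerator jωL = j·82.94; denominator R + jωL = 29.2 + j82.94.
Step 4 — H = 0.8897 + j0.3132.
Step 5 — Magnitude: |H| = 0.9432 (-0.5 dB); phase: φ = 19.4°.

|H| = 0.9432 (-0.5 dB), φ = 19.4°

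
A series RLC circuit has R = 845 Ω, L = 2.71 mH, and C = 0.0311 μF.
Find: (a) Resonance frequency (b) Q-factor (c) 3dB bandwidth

Step 1 — Resonance condition Im(Z)=0 gives ω₀ = 1/√(LC).
Step 2 — ω₀ = 1/√(0.00271·3.11e-08) = 1.089e+05 rad/s.
Step 3 — f₀ = ω₀/(2π) = 1.734e+04 Hz.
Step 4 — Series Q: Q = ω₀L/R = 1.089e+05·0.00271/845 = 0.3493.
Step 5 — 3dB bandwidth: Δω = ω₀/Q = 3.118e+05 rad/s; BW = Δω/(2π) = 4.963e+04 Hz.

(a) f₀ = 1.734e+04 Hz  (b) Q = 0.3493  (c) BW = 4.963e+04 Hz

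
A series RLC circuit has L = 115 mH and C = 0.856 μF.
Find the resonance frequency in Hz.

Step 1 — Resonance condition Im(Z)=0 gives ω₀ = 1/√(LC).
Step 2 — ω₀ = 1/√(0.115·8.56e-07) = 3187 rad/s.
Step 3 — f₀ = ω₀/(2π) = 507.3 Hz.

f₀ = 507.3 Hz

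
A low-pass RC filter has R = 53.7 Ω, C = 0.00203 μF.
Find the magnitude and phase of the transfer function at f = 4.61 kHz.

Step 1 — Angular frequency: ω = 2π·4610 = 2.897e+04 rad/s.
Step 2 — Transfer function: H(jω) = 1/(1 + jωRC).
Step 3 — Denominator: 1 + jωRC = 1 + j·2.897e+04·53.7·2.03e-09 = 1 + j0.003158.
Step 4 — H = 1 - j0.003158.
Step 5 — Magnitude: |H| = 1 (-0.0 dB); phase: φ = -0.2°.

|H| = 1 (-0.0 dB), φ = -0.2°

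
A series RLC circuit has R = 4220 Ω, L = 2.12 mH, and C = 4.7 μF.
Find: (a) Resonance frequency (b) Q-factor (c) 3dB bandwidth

Step 1 — Resonance: ω₀ = 1/√(LC) = 1/√(0.00212·4.7e-06) = 1.002e+04 rad/s.
Step 2 — f₀ = ω₀/(2π) = 1594 Hz.
Step 3 — Series Q: Q = ω₀L/R = 1.002e+04·0.00212/4220 = 0.005033.
Step 4 — Bandwidth: Δω = ω₀/Q = 1.991e+06 rad/s; BW = Δω/(2π) = 3.168e+05 Hz.

(a) f₀ = 1594 Hz  (b) Q = 0.005033  (c) BW = 3.168e+05 Hz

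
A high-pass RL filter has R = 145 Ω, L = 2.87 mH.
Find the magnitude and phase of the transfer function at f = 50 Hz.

Step 1 — Angular frequency: ω = 2π·50 = 314.2 rad/s.
Step 2 — Transfer function: H(jω) = jωL/(R + jωL).
Step 3 — Numerator jωL = j·0.9016; denominator R + jωL = 145 + j0.9016.
Step 4 — H = 3.866e-05 + j0.006218.
Step 5 — Magnitude: |H| = 0.006218 (-44.1 dB); phase: φ = 89.6°.

|H| = 0.006218 (-44.1 dB), φ = 89.6°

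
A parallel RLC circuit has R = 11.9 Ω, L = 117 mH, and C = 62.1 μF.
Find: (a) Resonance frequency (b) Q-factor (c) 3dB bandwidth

Step 1 — Resonance: ω₀ = 1/√(LC) = 1/√(0.117·6.21e-05) = 371 rad/s.
Step 2 — f₀ = ω₀/(2π) = 59.04 Hz.
Step 3 — Parallel Q: Q = R/(ω₀L) = 11.9/(371·0.117) = 0.2742.
Step 4 — Bandwidth: Δω = ω₀/Q = 1353 rad/s; BW = Δω/(2π) = 215.4 Hz.

(a) f₀ = 59.04 Hz  (b) Q = 0.2742  (c) BW = 215.4 Hz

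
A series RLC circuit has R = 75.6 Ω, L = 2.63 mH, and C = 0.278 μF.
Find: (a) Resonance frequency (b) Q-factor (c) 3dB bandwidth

Step 1 — Resonance condition Im(Z)=0 gives ω₀ = 1/√(LC).
Step 2 — ω₀ = 1/√(0.00263·2.78e-07) = 3.698e+04 rad/s.
Step 3 — f₀ = ω₀/(2π) = 5886 Hz.
Step 4 — Series Q: Q = ω₀L/R = 3.698e+04·0.00263/75.6 = 1.287.
Step 5 — 3dB bandwidth: Δω = ω₀/Q = 2.875e+04 rad/s; BW = Δω/(2π) = 4575 Hz.

(a) f₀ = 5886 Hz  (b) Q = 1.287  (c) BW = 4575 Hz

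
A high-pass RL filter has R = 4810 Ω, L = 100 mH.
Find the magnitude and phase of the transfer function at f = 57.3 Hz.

Step 1 — Angular frequency: ω = 2π·57.3 = 360 rad/s.
Step 2 — Transfer function: H(jω) = jωL/(R + jωL).
Step 3 — Numerator jωL = j·36; denominator R + jωL = 4810 + j36.
Step 4 — H = 5.602e-05 + j0.007485.
Step 5 — Magnitude: |H| = 0.007485 (-42.5 dB); phase: φ = 89.6°.

|H| = 0.007485 (-42.5 dB), φ = 89.6°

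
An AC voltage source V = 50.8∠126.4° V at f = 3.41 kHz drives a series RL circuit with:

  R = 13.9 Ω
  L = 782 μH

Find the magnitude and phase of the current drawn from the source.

Step 1 — Angular frequency: ω = 2π·f = 2π·3410 = 2.143e+04 rad/s.
Step 2 — Component impedances:
  R: Z = R = 13.9 Ω
  L: Z = jωL = j·2.143e+04·0.000782 = 0 + j16.75 Ω
Step 3 — Series combination: Z_total = R + L = 13.9 + j16.75 Ω = 21.77∠50.3° Ω.
Step 4 — Source phasor: V = 50.8∠126.4° V = -30.15 + j40.89 V.
Step 5 — Ohm's law: I = V / Z_total = (-30.15 + j40.89) / (13.9 + j16.75) = 0.5614 + j2.265 A.
Step 6 — Convert to polar: |I| = 2.333 A, ∠I = 76.1°.

I = 2.333∠76.1° A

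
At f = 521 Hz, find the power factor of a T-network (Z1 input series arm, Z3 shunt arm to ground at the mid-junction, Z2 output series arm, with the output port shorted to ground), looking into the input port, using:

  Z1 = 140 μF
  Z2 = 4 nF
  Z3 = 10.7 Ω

Step 1 — Angular frequency: ω = 2π·f = 2π·521 = 3274 rad/s.
Step 2 — Component impedances:
  Z1: Z = 1/(jωC) = -j/(ω·C) = 0 - j2.182 Ω
  Z2: Z = 1/(jωC) = -j/(ω·C) = 0 - j7.637e+04 Ω
  Z3: Z = R = 10.7 Ω
Step 3 — With the output port shorted to ground, the output series arm Z2 runs from the junction to ground; the shunt arm Z3 also runs from the junction to ground. They appear in parallel: Z3 || Z2 = 10.7 - j0.001499 Ω.
Step 4 — Series with input arm Z1: Z_in = Z1 + (Z3 || Z2) = 10.7 - j2.183 Ω = 10.92∠-11.5° Ω.
Step 5 — Power factor: PF = cos(φ) = Re(Z)/|Z| = 10.7/10.921 = 0.9798.
Step 6 — Type: Im(Z) = -2.183 ⇒ leading (phase φ = -11.5°).

PF = 0.9798 (leading, φ = -11.5°)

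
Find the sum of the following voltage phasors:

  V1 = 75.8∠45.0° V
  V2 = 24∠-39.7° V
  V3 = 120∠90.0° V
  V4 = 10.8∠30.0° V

Step 1 — Convert each phasor to rectangular form:
  V1 = 75.8·(cos(45.0°) + j·sin(45.0°)) = 53.6 + j53.6 V
  V2 = 24·(cos(-39.7°) + j·sin(-39.7°)) = 18.47 - j15.33 V
  V3 = 120·(cos(90.0°) + j·sin(90.0°)) = 0 + j120 V
  V4 = 10.8·(cos(30.0°) + j·sin(30.0°)) = 9.353 + j5.4 V
Step 2 — Sum components: V_total = 81.42 + j163.7 V.
Step 3 — Convert to polar: |V_total| = 182.8 V, ∠V_total = 63.6°.

V_total = 182.8∠63.6° V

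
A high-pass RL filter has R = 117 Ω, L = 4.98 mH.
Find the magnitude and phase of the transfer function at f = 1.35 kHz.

Step 1 — Angular frequency: ω = 2π·1350 = 8482 rad/s.
Step 2 — Transfer function: H(jω) = jωL/(R + jωL).
Step 3 — Numerator jωL = j·42.24; denominator R + jωL = 117 + j42.24.
Step 4 — H = 0.1153 + j0.3194.
Step 5 — Magnitude: |H| = 0.3396 (-9.4 dB); phase: φ = 70.1°.

|H| = 0.3396 (-9.4 dB), φ = 70.1°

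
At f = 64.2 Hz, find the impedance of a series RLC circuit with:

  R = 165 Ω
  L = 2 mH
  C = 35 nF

Step 1 — Angular frequency: ω = 2π·f = 2π·64.2 = 403.4 rad/s.
Step 2 — Component impedances:
  R: Z = R = 165 Ω
  L: Z = jωL = j·403.4·0.002 = 0 + j0.8068 Ω
  C: Z = 1/(jωC) = -j/(ω·C) = 0 - j7.083e+04 Ω
Step 3 — Series combination: Z_total = R + L + C = 165 - j7.083e+04 Ω = 7.083e+04∠-89.9° Ω.

Z = 165 - j7.083e+04 Ω = 7.083e+04∠-89.9° Ω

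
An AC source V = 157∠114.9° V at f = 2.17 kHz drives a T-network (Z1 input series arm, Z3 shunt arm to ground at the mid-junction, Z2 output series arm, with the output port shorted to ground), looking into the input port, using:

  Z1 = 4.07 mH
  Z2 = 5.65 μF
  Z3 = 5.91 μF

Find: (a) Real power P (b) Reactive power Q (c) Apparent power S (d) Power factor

Step 1 — Angular frequency: ω = 2π·f = 2π·2170 = 1.363e+04 rad/s.
Step 2 — Component impedances:
  Z1: Z = jωL = j·1.363e+04·0.00407 = 0 + j55.49 Ω
  Z2: Z = 1/(jωC) = -j/(ω·C) = 0 - j12.98 Ω
  Z3: Z = 1/(jωC) = -j/(ω·C) = 0 - j12.41 Ω
Step 3 — With the output port shorted to ground, the output series arm Z2 runs from the junction to ground; the shunt arm Z3 also runs from the junction to ground. They appear in parallel: Z3 || Z2 = 0 - j6.345 Ω.
Step 4 — Series with input arm Z1: Z_in = Z1 + (Z3 || Z2) = 0 + j49.15 Ω = 49.15∠90.0° Ω.
Step 5 — Source phasor: V = 157∠114.9° V = -66.1 + j142.4 V.
Step 6 — Current: I = V / Z = 2.897 + j1.345 A = 3.194∠24.9° A.
Step 7 — Complex power: S = V·I* = 0 + j501.5 VA.
Step 8 — Real power: P = Re(S) = 0 W.
Step 9 — Reactive power: Q = Im(S) = 501.5 VAR.
Step 10 — Apparent power: |S| = 501.5 VA.
Step 11 — Power factor: PF = P/|S| = 0 (lagging).

(a) P = 0 W  (b) Q = 501.5 VAR  (c) S = 501.5 VA  (d) PF = 0 (lagging)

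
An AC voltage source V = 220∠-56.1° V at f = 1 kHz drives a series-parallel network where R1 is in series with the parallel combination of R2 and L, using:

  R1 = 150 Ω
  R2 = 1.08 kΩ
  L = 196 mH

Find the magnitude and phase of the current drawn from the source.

Step 1 — Angular frequency: ω = 2π·f = 2π·1000 = 6283 rad/s.
Step 2 — Component impedances:
  R1: Z = R = 150 Ω
  R2: Z = R = 1080 Ω
  L: Z = jωL = j·6283·0.196 = 0 + j1232 Ω
Step 3 — Parallel branch: R2 || L = 1/(1/R2 + 1/L) = 610.5 + j535.4 Ω.
Step 4 — Series with R1: Z_total = R1 + (R2 || L) = 760.5 + j535.4 Ω = 930∠35.1° Ω.
Step 5 — Source phasor: V = 220∠-56.1° V = 122.7 - j182.6 V.
Step 6 — Ohm's law: I = V / Z_total = (122.7 - j182.6) / (760.5 + j535.4) = -0.005142 - j0.2365 A.
Step 7 — Convert to polar: |I| = 0.2365 A, ∠I = -91.2°.

I = 0.2365∠-91.2° A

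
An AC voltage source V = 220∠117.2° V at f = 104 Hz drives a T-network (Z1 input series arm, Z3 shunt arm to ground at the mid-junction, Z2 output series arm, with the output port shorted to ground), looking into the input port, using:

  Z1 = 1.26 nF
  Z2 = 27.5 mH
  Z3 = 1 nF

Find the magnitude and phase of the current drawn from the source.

Step 1 — Angular frequency: ω = 2π·f = 2π·104 = 653.5 rad/s.
Step 2 — Component impedances:
  Z1: Z = 1/(jωC) = -j/(ω·C) = 0 - j1.215e+06 Ω
  Z2: Z = jωL = j·653.5·0.0275 = 0 + j17.97 Ω
  Z3: Z = 1/(jωC) = -j/(ω·C) = 0 - j1.53e+06 Ω
Step 3 — With the output port shorted to ground, the output series arm Z2 runs from the junction to ground; the shunt arm Z3 also runs from the junction to ground. They appear in parallel: Z3 || Z2 = 0 + j17.97 Ω.
Step 4 — Series with input arm Z1: Z_in = Z1 + (Z3 || Z2) = 0 - j1.215e+06 Ω = 1.215e+06∠-90.0° Ω.
Step 5 — Source phasor: V = 220∠117.2° V = -100.6 + j195.7 V.
Step 6 — Ohm's law: I = V / Z_total = (-100.6 + j195.7) / (0 - j1.215e+06) = -0.0001611 - j8.28e-05 A.
Step 7 — Convert to polar: |I| = 0.0001811 A, ∠I = -152.8°.

I = 0.0001811∠-152.8° A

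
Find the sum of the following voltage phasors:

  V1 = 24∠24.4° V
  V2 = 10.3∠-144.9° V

Step 1 — Convert each phasor to rectangular form:
  V1 = 24·(cos(24.4°) + j·sin(24.4°)) = 21.86 + j9.915 V
  V2 = 10.3·(cos(-144.9°) + j·sin(-144.9°)) = -8.427 - j5.923 V
Step 2 — Sum components: V_total = 13.43 + j3.992 V.
Step 3 — Convert to polar: |V_total| = 14.01 V, ∠V_total = 16.6°.

V_total = 14.01∠16.6° V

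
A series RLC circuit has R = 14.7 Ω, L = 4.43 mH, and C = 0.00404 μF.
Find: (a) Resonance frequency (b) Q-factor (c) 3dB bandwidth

Step 1 — Resonance: ω₀ = 1/√(LC) = 1/√(0.00443·4.04e-09) = 2.364e+05 rad/s.
Step 2 — f₀ = ω₀/(2π) = 3.762e+04 Hz.
Step 3 — Series Q: Q = ω₀L/R = 2.364e+05·0.00443/14.7 = 71.24.
Step 4 — Bandwidth: Δω = ω₀/Q = 3318 rad/s; BW = Δω/(2π) = 528.1 Hz.

(a) f₀ = 3.762e+04 Hz  (b) Q = 71.24  (c) BW = 528.1 Hz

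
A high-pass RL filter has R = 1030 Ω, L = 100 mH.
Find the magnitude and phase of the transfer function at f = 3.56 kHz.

Step 1 — Angular frequency: ω = 2π·3560 = 2.237e+04 rad/s.
Step 2 — Transfer function: H(jω) = jωL/(R + jωL).
Step 3 — Numerator jωL = j·2237; denominator R + jωL = 1030 + j2237.
Step 4 — H = 0.8251 + j0.3799.
Step 5 — Magnitude: |H| = 0.9083 (-0.8 dB); phase: φ = 24.7°.

|H| = 0.9083 (-0.8 dB), φ = 24.7°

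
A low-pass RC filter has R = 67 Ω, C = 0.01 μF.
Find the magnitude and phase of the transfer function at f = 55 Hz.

Step 1 — Angular frequency: ω = 2π·55 = 345.6 rad/s.
Step 2 — Transfer function: H(jω) = 1/(1 + jωRC).
Step 3 — Denominator: 1 + jωRC = 1 + j·345.6·67·1e-08 = 1 + j0.0002315.
Step 4 — H = 1 - j0.0002315.
Step 5 — Magnitude: |H| = 1 (-0.0 dB); phase: φ = -0.0°.

|H| = 1 (-0.0 dB), φ = -0.0°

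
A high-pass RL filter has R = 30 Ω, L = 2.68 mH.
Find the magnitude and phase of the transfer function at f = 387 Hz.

Step 1 — Angular frequency: ω = 2π·387 = 2432 rad/s.
Step 2 — Transfer function: H(jω) = jωL/(R + jωL).
Step 3 — Numerator jωL = j·6.517; denominator R + jωL = 30 + j6.517.
Step 4 — H = 0.04506 + j0.2074.
Step 5 — Magnitude: |H| = 0.2123 (-13.5 dB); phase: φ = 77.7°.

|H| = 0.2123 (-13.5 dB), φ = 77.7°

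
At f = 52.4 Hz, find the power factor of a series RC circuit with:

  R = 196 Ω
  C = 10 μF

Step 1 — Angular frequency: ω = 2π·f = 2π·52.4 = 329.2 rad/s.
Step 2 — Component impedances:
  R: Z = R = 196 Ω
  C: Z = 1/(jωC) = -j/(ω·C) = 0 - j303.7 Ω
Step 3 — Series combination: Z_total = R + C = 196 - j303.7 Ω = 361.5∠-57.2° Ω.
Step 4 — Power factor: PF = cos(φ) = Re(Z)/|Z| = 196/361.5 = 0.5422.
Step 5 — Type: Im(Z) = -303.7 ⇒ leading (phase φ = -57.2°).

PF = 0.5422 (leading, φ = -57.2°)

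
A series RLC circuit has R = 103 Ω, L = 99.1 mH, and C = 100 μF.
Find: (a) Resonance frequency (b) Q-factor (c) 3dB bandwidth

Step 1 — Resonance condition Im(Z)=0 gives ω₀ = 1/√(LC).
Step 2 — ω₀ = 1/√(0.0991·0.0001) = 317.7 rad/s.
Step 3 — f₀ = ω₀/(2π) = 50.56 Hz.
Step 4 — Series Q: Q = ω₀L/R = 317.7·0.0991/103 = 0.3056.
Step 5 — 3dB bandwidth: Δω = ω₀/Q = 1039 rad/s; BW = Δω/(2π) = 165.4 Hz.

(a) f₀ = 50.56 Hz  (b) Q = 0.3056  (c) BW = 165.4 Hz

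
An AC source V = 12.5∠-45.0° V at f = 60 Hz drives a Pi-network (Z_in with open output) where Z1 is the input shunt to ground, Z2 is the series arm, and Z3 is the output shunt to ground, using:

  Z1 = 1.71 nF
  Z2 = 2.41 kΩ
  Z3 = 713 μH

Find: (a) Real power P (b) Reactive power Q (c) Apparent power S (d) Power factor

Step 1 — Angular frequency: ω = 2π·f = 2π·60 = 377 rad/s.
Step 2 — Component impedances:
  Z1: Z = 1/(jωC) = -j/(ω·C) = 0 - j1.551e+06 Ω
  Z2: Z = R = 2410 Ω
  Z3: Z = jωL = j·377·0.000713 = 0 + j0.2688 Ω
Step 3 — With open output, the series arm Z2 and the output shunt Z3 appear in series to ground: Z2 + Z3 = 2410 + j0.2688 Ω.
Step 4 — Parallel with input shunt Z1: Z_in = Z1 || (Z2 + Z3) = 2410 - j3.475 Ω = 2410∠-0.1° Ω.
Step 5 — Source phasor: V = 12.5∠-45.0° V = 8.839 - j8.839 V.
Step 6 — Current: I = V / Z = 0.003673 - j0.003662 A = 0.005187∠-44.9° A.
Step 7 — Complex power: S = V·I* = 0.06483 - j9.35e-05 VA.
Step 8 — Real power: P = Re(S) = 0.06483 W.
Step 9 — Reactive power: Q = Im(S) = -9.35e-05 VAR.
Step 10 — Apparent power: |S| = 0.06483 VA.
Step 11 — Power factor: PF = P/|S| = 1 (leading).

(a) P = 0.06483 W  (b) Q = -9.35e-05 VAR  (c) S = 0.06483 VA  (d) PF = 1 (leading)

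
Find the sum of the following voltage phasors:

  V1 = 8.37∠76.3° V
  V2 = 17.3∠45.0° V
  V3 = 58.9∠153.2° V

Step 1 — Convert each phasor to rectangular form:
  V1 = 8.37·(cos(76.3°) + j·sin(76.3°)) = 1.982 + j8.132 V
  V2 = 17.3·(cos(45.0°) + j·sin(45.0°)) = 12.23 + j12.23 V
  V3 = 58.9·(cos(153.2°) + j·sin(153.2°)) = -52.57 + j26.56 V
Step 2 — Sum components: V_total = -38.36 + j46.92 V.
Step 3 — Convert to polar: |V_total| = 60.6 V, ∠V_total = 129.3°.

V_total = 60.6∠129.3° V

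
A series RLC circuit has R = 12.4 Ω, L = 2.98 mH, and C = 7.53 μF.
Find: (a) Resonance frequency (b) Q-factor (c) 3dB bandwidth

Step 1 — Resonance condition Im(Z)=0 gives ω₀ = 1/√(LC).
Step 2 — ω₀ = 1/√(0.00298·7.53e-06) = 6676 rad/s.
Step 3 — f₀ = ω₀/(2π) = 1062 Hz.
Step 4 — Series Q: Q = ω₀L/R = 6676·0.00298/12.4 = 1.604.
Step 5 — 3dB bandwidth: Δω = ω₀/Q = 4161 rad/s; BW = Δω/(2π) = 662.3 Hz.

(a) f₀ = 1062 Hz  (b) Q = 1.604  (c) BW = 662.3 Hz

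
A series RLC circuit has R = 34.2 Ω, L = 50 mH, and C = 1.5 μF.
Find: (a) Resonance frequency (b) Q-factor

Step 1 — Resonance condition Im(Z)=0 gives ω₀ = 1/√(LC).
Step 2 — ω₀ = 1/√(0.05·1.5e-06) = 3651 rad/s.
Step 3 — f₀ = ω₀/(2π) = 581.2 Hz.
Step 4 — Series Q: Q = ω₀L/R = 3651·0.05/34.2 = 5.338.

(a) f₀ = 581.2 Hz  (b) Q = 5.338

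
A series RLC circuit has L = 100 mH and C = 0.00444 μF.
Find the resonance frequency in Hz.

Step 1 — Resonance condition Im(Z)=0 gives ω₀ = 1/√(LC).
Step 2 — ω₀ = 1/√(0.1·4.44e-09) = 4.746e+04 rad/s.
Step 3 — f₀ = ω₀/(2π) = 7553 Hz.

f₀ = 7553 Hz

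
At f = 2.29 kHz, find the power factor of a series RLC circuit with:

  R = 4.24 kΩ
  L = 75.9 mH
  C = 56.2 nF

Step 1 — Angular frequency: ω = 2π·f = 2π·2290 = 1.439e+04 rad/s.
Step 2 — Component impedances:
  R: Z = R = 4240 Ω
  L: Z = jωL = j·1.439e+04·0.0759 = 0 + j1092 Ω
  C: Z = 1/(jωC) = -j/(ω·C) = 0 - j1237 Ω
Step 3 — Series combination: Z_total = R + L + C = 4240 - j144.6 Ω = 4242∠-2.0° Ω.
Step 4 — Power factor: PF = cos(φ) = Re(Z)/|Z| = 4240/4242.5 = 0.9994.
Step 5 — Type: Im(Z) = -144.6 ⇒ leading (phase φ = -2.0°).

PF = 0.9994 (leading, φ = -2.0°)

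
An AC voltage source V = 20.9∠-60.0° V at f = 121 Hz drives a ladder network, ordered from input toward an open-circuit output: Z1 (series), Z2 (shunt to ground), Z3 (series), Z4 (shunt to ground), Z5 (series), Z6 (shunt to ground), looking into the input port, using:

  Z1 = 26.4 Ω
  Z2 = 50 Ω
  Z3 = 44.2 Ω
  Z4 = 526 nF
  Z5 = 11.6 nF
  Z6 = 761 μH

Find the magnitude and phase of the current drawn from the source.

Step 1 — Angular frequency: ω = 2π·f = 2π·121 = 760.3 rad/s.
Step 2 — Component impedances:
  Z1: Z = R = 26.4 Ω
  Z2: Z = R = 50 Ω
  Z3: Z = R = 44.2 Ω
  Z4: Z = 1/(jωC) = -j/(ω·C) = 0 - j2501 Ω
  Z5: Z = 1/(jωC) = -j/(ω·C) = 0 - j1.134e+05 Ω
  Z6: Z = jωL = j·760.3·0.000761 = 0 + j0.5786 Ω
Step 3 — Ladder network (open output): work backward from the far end, alternating series and parallel combinations. Z_in = 76.36 - j1.02 Ω = 76.37∠-0.8° Ω.
Step 4 — Source phasor: V = 20.9∠-60.0° V = 10.45 - j18.1 V.
Step 5 — Ohm's law: I = V / Z_total = (10.45 - j18.1) / (76.36 - j1.02) = 0.14 - j0.2352 A.
Step 6 — Convert to polar: |I| = 0.2737 A, ∠I = -59.2°.

I = 0.2737∠-59.2° A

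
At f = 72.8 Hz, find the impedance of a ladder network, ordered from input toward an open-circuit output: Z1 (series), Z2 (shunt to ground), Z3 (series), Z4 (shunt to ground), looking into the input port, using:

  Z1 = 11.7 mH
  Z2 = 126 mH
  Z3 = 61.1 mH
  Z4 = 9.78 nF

Step 1 — Angular frequency: ω = 2π·f = 2π·72.8 = 457.4 rad/s.
Step 2 — Component impedances:
  Z1: Z = jωL = j·457.4·0.0117 = 0 + j5.352 Ω
  Z2: Z = jωL = j·457.4·0.126 = 0 + j57.63 Ω
  Z3: Z = jωL = j·457.4·0.0611 = 0 + j27.95 Ω
  Z4: Z = 1/(jωC) = -j/(ω·C) = 0 - j2.235e+05 Ω
Step 3 — Ladder network (open output): work backward from the far end, alternating series and parallel combinations. Z_in = 0 + j63 Ω = 63∠90.0° Ω.

Z = 0 + j63 Ω = 63∠90.0° Ω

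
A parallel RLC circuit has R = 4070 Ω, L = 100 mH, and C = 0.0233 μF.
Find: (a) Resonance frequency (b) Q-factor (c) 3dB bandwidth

Step 1 — Resonance: ω₀ = 1/√(LC) = 1/√(0.1·2.33e-08) = 2.072e+04 rad/s.
Step 2 — f₀ = ω₀/(2π) = 3297 Hz.
Step 3 — Parallel Q: Q = R/(ω₀L) = 4070/(2.072e+04·0.1) = 1.965.
Step 4 — Bandwidth: Δω = ω₀/Q = 1.055e+04 rad/s; BW = Δω/(2π) = 1678 Hz.

(a) f₀ = 3297 Hz  (b) Q = 1.965  (c) BW = 1678 Hz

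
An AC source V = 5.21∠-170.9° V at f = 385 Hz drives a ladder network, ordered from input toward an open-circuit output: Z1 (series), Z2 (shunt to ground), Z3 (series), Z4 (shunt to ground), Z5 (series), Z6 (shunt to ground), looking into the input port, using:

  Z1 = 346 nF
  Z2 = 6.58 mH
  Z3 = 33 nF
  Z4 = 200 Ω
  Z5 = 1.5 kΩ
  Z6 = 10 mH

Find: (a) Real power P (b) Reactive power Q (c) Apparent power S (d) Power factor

Step 1 — Angular frequency: ω = 2π·f = 2π·385 = 2419 rad/s.
Step 2 — Component impedances:
  Z1: Z = 1/(jωC) = -j/(ω·C) = 0 - j1195 Ω
  Z2: Z = jωL = j·2419·0.00658 = 0 + j15.92 Ω
  Z3: Z = 1/(jωC) = -j/(ω·C) = 0 - j1.253e+04 Ω
  Z4: Z = R = 200 Ω
  Z5: Z = R = 1500 Ω
  Z6: Z = jωL = j·2419·0.01 = 0 + j24.19 Ω
Step 3 — Ladder network (open output): work backward from the far end, alternating series and parallel combinations. Z_in = 0.0002856 - j1179 Ω = 1179∠-90.0° Ω.
Step 4 — Source phasor: V = 5.21∠-170.9° V = -5.144 - j0.824 V.
Step 5 — Current: I = V / Z = 0.000699 - j0.004364 A = 0.00442∠-80.9° A.
Step 6 — Complex power: S = V·I* = 5.579e-09 - j0.02303 VA.
Step 7 — Real power: P = Re(S) = 5.579e-09 W.
Step 8 — Reactive power: Q = Im(S) = -0.02303 VAR.
Step 9 — Apparent power: |S| = 0.02303 VA.
Step 10 — Power factor: PF = P/|S| = 2.423e-07 (leading).

(a) P = 5.579e-09 W  (b) Q = -0.02303 VAR  (c) S = 0.02303 VA  (d) PF = 2.423e-07 (leading)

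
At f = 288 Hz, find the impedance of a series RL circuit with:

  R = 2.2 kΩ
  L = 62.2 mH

Step 1 — Angular frequency: ω = 2π·f = 2π·288 = 1810 rad/s.
Step 2 — Component impedances:
  R: Z = R = 2200 Ω
  L: Z = jωL = j·1810·0.0622 = 0 + j112.6 Ω
Step 3 — Series combination: Z_total = R + L = 2200 + j112.6 Ω = 2203∠2.9° Ω.

Z = 2200 + j112.6 Ω = 2203∠2.9° Ω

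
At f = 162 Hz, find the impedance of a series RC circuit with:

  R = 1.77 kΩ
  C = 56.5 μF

Step 1 — Angular frequency: ω = 2π·f = 2π·162 = 1018 rad/s.
Step 2 — Component impedances:
  R: Z = R = 1770 Ω
  C: Z = 1/(jωC) = -j/(ω·C) = 0 - j17.39 Ω
Step 3 — Series combination: Z_total = R + C = 1770 - j17.39 Ω = 1770∠-0.6° Ω.

Z = 1770 - j17.39 Ω = 1770∠-0.6° Ω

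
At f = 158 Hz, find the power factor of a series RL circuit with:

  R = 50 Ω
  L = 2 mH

Step 1 — Angular frequency: ω = 2π·f = 2π·158 = 992.7 rad/s.
Step 2 — Component impedances:
  R: Z = R = 50 Ω
  L: Z = jωL = j·992.7·0.002 = 0 + j1.985 Ω
Step 3 — Series combination: Z_total = R + L = 50 + j1.985 Ω = 50.04∠2.3° Ω.
Step 4 — Power factor: PF = cos(φ) = Re(Z)/|Z| = 50/50.04 = 0.9992.
Step 5 — Type: Im(Z) = 1.985 ⇒ lagging (phase φ = 2.3°).

PF = 0.9992 (lagging, φ = 2.3°)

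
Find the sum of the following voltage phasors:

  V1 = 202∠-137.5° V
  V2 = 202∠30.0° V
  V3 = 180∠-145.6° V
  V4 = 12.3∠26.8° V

Step 1 — Convert each phasor to rectangular form:
  V1 = 202·(cos(-137.5°) + j·sin(-137.5°)) = -148.9 - j136.5 V
  V2 = 202·(cos(30.0°) + j·sin(30.0°)) = 174.9 + j101 V
  V3 = 180·(cos(-145.6°) + j·sin(-145.6°)) = -148.5 - j101.7 V
  V4 = 12.3·(cos(26.8°) + j·sin(26.8°)) = 10.98 + j5.546 V
Step 2 — Sum components: V_total = -111.5 - j131.6 V.
Step 3 — Convert to polar: |V_total| = 172.5 V, ∠V_total = -130.3°.

V_total = 172.5∠-130.3° V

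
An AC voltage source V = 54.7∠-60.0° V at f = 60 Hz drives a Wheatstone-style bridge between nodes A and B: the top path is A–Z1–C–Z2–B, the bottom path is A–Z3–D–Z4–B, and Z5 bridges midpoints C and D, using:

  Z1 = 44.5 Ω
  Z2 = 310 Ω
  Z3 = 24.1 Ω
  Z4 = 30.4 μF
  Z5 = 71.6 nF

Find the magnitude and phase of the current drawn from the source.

Step 1 — Angular frequency: ω = 2π·f = 2π·60 = 377 rad/s.
Step 2 — Component impedances:
  Z1: Z = R = 44.5 Ω
  Z2: Z = R = 310 Ω
  Z3: Z = R = 24.1 Ω
  Z4: Z = 1/(jωC) = -j/(ω·C) = 0 - j87.26 Ω
  Z5: Z = 1/(jωC) = -j/(ω·C) = 0 - j3.705e+04 Ω
Step 3 — Bridge requires nodal analysis (the Z5 bridge couples midpoints C and D, so the two paths cannot be reduced to a simple series/parallel combination). Setting node B to ground and injecting 1 A at node A, the 3-node admittance system at A, C, D solves to V_A = Z_AB = 39.32 - j72.64 Ω = 82.6∠-61.6° Ω.
Step 4 — Source phasor: V = 54.7∠-60.0° V = 27.35 - j47.37 V.
Step 5 — Ohm's law: I = V / Z_total = (27.35 - j47.37) / (39.32 - j72.64) = 0.662 + j0.0182 A.
Step 6 — Convert to polar: |I| = 0.6622 A, ∠I = 1.6°.

I = 0.6622∠1.6° A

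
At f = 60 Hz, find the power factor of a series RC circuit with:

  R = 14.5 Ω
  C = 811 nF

Step 1 — Angular frequency: ω = 2π·f = 2π·60 = 377 rad/s.
Step 2 — Component impedances:
  R: Z = R = 14.5 Ω
  C: Z = 1/(jωC) = -j/(ω·C) = 0 - j3271 Ω
Step 3 — Series combination: Z_total = R + C = 14.5 - j3271 Ω = 3271∠-89.7° Ω.
Step 4 — Power factor: PF = cos(φ) = Re(Z)/|Z| = 14.5/3271 = 0.004433.
Step 5 — Type: Im(Z) = -3271 ⇒ leading (phase φ = -89.7°).

PF = 0.004433 (leading, φ = -89.7°)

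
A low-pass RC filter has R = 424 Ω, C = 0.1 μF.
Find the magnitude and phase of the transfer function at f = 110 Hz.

Step 1 — Angular frequency: ω = 2π·110 = 691.2 rad/s.
Step 2 — Transfer function: H(jω) = 1/(1 + jωRC).
Step 3 — Denominator: 1 + jωRC = 1 + j·691.2·424·1e-07 = 1 + j0.0293.
Step 4 — H = 0.9991 - j0.02928.
Step 5 — Magnitude: |H| = 0.9996 (-0.0 dB); phase: φ = -1.7°.

|H| = 0.9996 (-0.0 dB), φ = -1.7°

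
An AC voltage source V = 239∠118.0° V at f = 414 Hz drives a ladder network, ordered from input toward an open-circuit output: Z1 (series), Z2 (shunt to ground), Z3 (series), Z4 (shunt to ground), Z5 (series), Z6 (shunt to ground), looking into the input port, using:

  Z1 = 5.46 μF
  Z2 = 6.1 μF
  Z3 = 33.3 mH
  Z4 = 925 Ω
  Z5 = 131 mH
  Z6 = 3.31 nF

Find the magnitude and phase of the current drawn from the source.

Step 1 — Angular frequency: ω = 2π·f = 2π·414 = 2601 rad/s.
Step 2 — Component impedances:
  Z1: Z = 1/(jωC) = -j/(ω·C) = 0 - j70.41 Ω
  Z2: Z = 1/(jωC) = -j/(ω·C) = 0 - j63.02 Ω
  Z3: Z = jωL = j·2601·0.0333 = 0 + j86.62 Ω
  Z4: Z = R = 925 Ω
  Z5: Z = jωL = j·2601·0.131 = 0 + j340.8 Ω
  Z6: Z = 1/(jωC) = -j/(ω·C) = 0 - j1.161e+05 Ω
Step 3 — Ladder network (open output): work backward from the far end, alternating series and parallel combinations. Z_in = 4.293 - j133.5 Ω = 133.6∠-88.2° Ω.
Step 4 — Source phasor: V = 239∠118.0° V = -112.2 + j211 V.
Step 5 — Ohm's law: I = V / Z_total = (-112.2 + j211) / (4.293 - j133.5) = -1.606 - j0.7888 A.
Step 6 — Convert to polar: |I| = 1.789 A, ∠I = -153.8°.

I = 1.789∠-153.8° A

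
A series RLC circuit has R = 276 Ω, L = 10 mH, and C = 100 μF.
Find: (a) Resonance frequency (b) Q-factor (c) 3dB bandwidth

Step 1 — Resonance: ω₀ = 1/√(LC) = 1/√(0.01·0.0001) = 1000 rad/s.
Step 2 — f₀ = ω₀/(2π) = 159.2 Hz.
Step 3 — Series Q: Q = ω₀L/R = 1000·0.01/276 = 0.03623.
Step 4 — Bandwidth: Δω = ω₀/Q = 2.76e+04 rad/s; BW = Δω/(2π) = 4393 Hz.

(a) f₀ = 159.2 Hz  (b) Q = 0.03623  (c) BW = 4393 Hz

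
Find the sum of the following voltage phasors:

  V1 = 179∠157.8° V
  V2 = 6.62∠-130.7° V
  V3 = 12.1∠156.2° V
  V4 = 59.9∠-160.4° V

Step 1 — Convert each phasor to rectangular form:
  V1 = 179·(cos(157.8°) + j·sin(157.8°)) = -165.7 + j67.63 V
  V2 = 6.62·(cos(-130.7°) + j·sin(-130.7°)) = -4.317 - j5.019 V
  V3 = 12.1·(cos(156.2°) + j·sin(156.2°)) = -11.07 + j4.883 V
  V4 = 59.9·(cos(-160.4°) + j·sin(-160.4°)) = -56.43 - j20.09 V
Step 2 — Sum components: V_total = -237.5 + j47.4 V.
Step 3 — Convert to polar: |V_total| = 242.2 V, ∠V_total = 168.7°.

V_total = 242.2∠168.7° V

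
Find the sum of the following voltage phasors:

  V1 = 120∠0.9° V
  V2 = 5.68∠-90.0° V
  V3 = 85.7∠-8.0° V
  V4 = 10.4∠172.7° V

Step 1 — Convert each phasor to rectangular form:
  V1 = 120·(cos(0.9°) + j·sin(0.9°)) = 120 + j1.885 V
  V2 = 5.68·(cos(-90.0°) + j·sin(-90.0°)) = 0 - j5.68 V
  V3 = 85.7·(cos(-8.0°) + j·sin(-8.0°)) = 84.87 - j11.93 V
  V4 = 10.4·(cos(172.7°) + j·sin(172.7°)) = -10.32 + j1.321 V
Step 2 — Sum components: V_total = 194.5 - j14.4 V.
Step 3 — Convert to polar: |V_total| = 195.1 V, ∠V_total = -4.2°.

V_total = 195.1∠-4.2° V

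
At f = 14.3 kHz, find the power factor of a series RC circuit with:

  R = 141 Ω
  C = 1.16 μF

Step 1 — Angular frequency: ω = 2π·f = 2π·1.43e+04 = 8.985e+04 rad/s.
Step 2 — Component impedances:
  R: Z = R = 141 Ω
  C: Z = 1/(jωC) = -j/(ω·C) = 0 - j9.595 Ω
Step 3 — Series combination: Z_total = R + C = 141 - j9.595 Ω = 141.3∠-3.9° Ω.
Step 4 — Power factor: PF = cos(φ) = Re(Z)/|Z| = 141/141.33 = 0.9977.
Step 5 — Type: Im(Z) = -9.595 ⇒ leading (phase φ = -3.9°).

PF = 0.9977 (leading, φ = -3.9°)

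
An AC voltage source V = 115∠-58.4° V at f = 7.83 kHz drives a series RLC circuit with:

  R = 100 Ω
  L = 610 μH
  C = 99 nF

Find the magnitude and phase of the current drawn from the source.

Step 1 — Angular frequency: ω = 2π·f = 2π·7830 = 4.92e+04 rad/s.
Step 2 — Component impedances:
  R: Z = R = 100 Ω
  L: Z = jωL = j·4.92e+04·0.00061 = 0 + j30.01 Ω
  C: Z = 1/(jωC) = -j/(ω·C) = 0 - j205.3 Ω
Step 3 — Series combination: Z_total = R + L + C = 100 - j175.3 Ω = 201.8∠-60.3° Ω.
Step 4 — Source phasor: V = 115∠-58.4° V = 60.26 - j97.95 V.
Step 5 — Ohm's law: I = V / Z_total = (60.26 - j97.95) / (100 - j175.3) = 0.5695 + j0.01887 A.
Step 6 — Convert to polar: |I| = 0.5698 A, ∠I = 1.9°.

I = 0.5698∠1.9° A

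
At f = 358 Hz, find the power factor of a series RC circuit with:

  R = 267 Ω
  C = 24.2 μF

Step 1 — Angular frequency: ω = 2π·f = 2π·358 = 2249 rad/s.
Step 2 — Component impedances:
  R: Z = R = 267 Ω
  C: Z = 1/(jωC) = -j/(ω·C) = 0 - j18.37 Ω
Step 3 — Series combination: Z_total = R + C = 267 - j18.37 Ω = 267.6∠-3.9° Ω.
Step 4 — Power factor: PF = cos(φ) = Re(Z)/|Z| = 267/267.63 = 0.9976.
Step 5 — Type: Im(Z) = -18.37 ⇒ leading (phase φ = -3.9°).

PF = 0.9976 (leading, φ = -3.9°)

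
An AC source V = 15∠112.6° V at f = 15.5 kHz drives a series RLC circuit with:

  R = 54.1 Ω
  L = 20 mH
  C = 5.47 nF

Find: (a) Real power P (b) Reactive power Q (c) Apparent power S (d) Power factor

Step 1 — Angular frequency: ω = 2π·f = 2π·1.55e+04 = 9.739e+04 rad/s.
Step 2 — Component impedances:
  R: Z = R = 54.1 Ω
  L: Z = jωL = j·9.739e+04·0.02 = 0 + j1948 Ω
  C: Z = 1/(jωC) = -j/(ω·C) = 0 - j1877 Ω
Step 3 — Series combination: Z_total = R + L + C = 54.1 + j70.63 Ω = 88.97∠52.5° Ω.
Step 4 — Source phasor: V = 15∠112.6° V = -5.764 + j13.85 V.
Step 5 — Current: I = V / Z = 0.08417 + j0.1461 A = 0.1686∠60.1° A.
Step 6 — Complex power: S = V·I* = 1.538 + j2.008 VA.
Step 7 — Real power: P = Re(S) = 1.538 W.
Step 8 — Reactive power: Q = Im(S) = 2.008 VAR.
Step 9 — Apparent power: |S| = 2.529 VA.
Step 10 — Power factor: PF = P/|S| = 0.6081 (lagging).

(a) P = 1.538 W  (b) Q = 2.008 VAR  (c) S = 2.529 VA  (d) PF = 0.6081 (lagging)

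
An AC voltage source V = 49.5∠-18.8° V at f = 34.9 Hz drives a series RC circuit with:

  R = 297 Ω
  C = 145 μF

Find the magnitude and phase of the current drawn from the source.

Step 1 — Angular frequency: ω = 2π·f = 2π·34.9 = 219.3 rad/s.
Step 2 — Component impedances:
  R: Z = R = 297 Ω
  C: Z = 1/(jωC) = -j/(ω·C) = 0 - j31.45 Ω
Step 3 — Series combination: Z_total = R + C = 297 - j31.45 Ω = 298.7∠-6.0° Ω.
Step 4 — Source phasor: V = 49.5∠-18.8° V = 46.86 - j15.95 V.
Step 5 — Ohm's law: I = V / Z_total = (46.86 - j15.95) / (297 - j31.45) = 0.1616 - j0.03659 A.
Step 6 — Convert to polar: |I| = 0.1657 A, ∠I = -12.8°.

I = 0.1657∠-12.8° A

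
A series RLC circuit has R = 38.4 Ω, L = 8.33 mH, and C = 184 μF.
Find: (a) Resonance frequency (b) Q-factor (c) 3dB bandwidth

Step 1 — Resonance condition Im(Z)=0 gives ω₀ = 1/√(LC).
Step 2 — ω₀ = 1/√(0.00833·0.000184) = 807.7 rad/s.
Step 3 — f₀ = ω₀/(2π) = 128.6 Hz.
Step 4 — Series Q: Q = ω₀L/R = 807.7·0.00833/38.4 = 0.1752.
Step 5 — 3dB bandwidth: Δω = ω₀/Q = 4610 rad/s; BW = Δω/(2π) = 733.7 Hz.

(a) f₀ = 128.6 Hz  (b) Q = 0.1752  (c) BW = 733.7 Hz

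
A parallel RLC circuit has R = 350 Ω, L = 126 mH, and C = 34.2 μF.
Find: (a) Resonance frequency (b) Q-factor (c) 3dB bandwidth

Step 1 — Resonance: ω₀ = 1/√(LC) = 1/√(0.126·3.42e-05) = 481.7 rad/s.
Step 2 — f₀ = ω₀/(2π) = 76.67 Hz.
Step 3 — Parallel Q: Q = R/(ω₀L) = 350/(481.7·0.126) = 5.766.
Step 4 — Bandwidth: Δω = ω₀/Q = 83.54 rad/s; BW = Δω/(2π) = 13.3 Hz.

(a) f₀ = 76.67 Hz  (b) Q = 5.766  (c) BW = 13.3 Hz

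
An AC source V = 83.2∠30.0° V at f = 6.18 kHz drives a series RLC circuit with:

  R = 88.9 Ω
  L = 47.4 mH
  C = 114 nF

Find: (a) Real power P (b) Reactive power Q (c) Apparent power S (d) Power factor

Step 1 — Angular frequency: ω = 2π·f = 2π·6180 = 3.883e+04 rad/s.
Step 2 — Component impedances:
  R: Z = R = 88.9 Ω
  L: Z = jωL = j·3.883e+04·0.0474 = 0 + j1841 Ω
  C: Z = 1/(jωC) = -j/(ω·C) = 0 - j225.9 Ω
Step 3 — Series combination: Z_total = R + L + C = 88.9 + j1615 Ω = 1617∠86.8° Ω.
Step 4 — Source phasor: V = 83.2∠30.0° V = 72.05 + j41.6 V.
Step 5 — Current: I = V / Z = 0.02814 - j0.04308 A = 0.05145∠-56.8° A.
Step 6 — Complex power: S = V·I* = 0.2353 + j4.274 VA.
Step 7 — Real power: P = Re(S) = 0.2353 W.
Step 8 — Reactive power: Q = Im(S) = 4.274 VAR.
Step 9 — Apparent power: |S| = 4.281 VA.
Step 10 — Power factor: PF = P/|S| = 0.05498 (lagging).

(a) P = 0.2353 W  (b) Q = 4.274 VAR  (c) S = 4.281 VA  (d) PF = 0.05498 (lagging)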